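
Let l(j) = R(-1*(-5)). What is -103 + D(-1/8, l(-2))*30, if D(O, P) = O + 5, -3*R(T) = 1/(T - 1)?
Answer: 173/4 ≈ 43.250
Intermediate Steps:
R(T) = -1/(3*(-1 + T)) (R(T) = -1/(3*(T - 1)) = -1/(3*(-1 + T)))
l(j) = -1/12 (l(j) = -1/(-3 + 3*(-1*(-5))) = -1/(-3 + 3*5) = -1/(-3 + 15) = -1/12)
D(O, P) = 5 + O
-103 + D(-1/8, l(-2))*30 = -103 + (5 - 1/8)*30 = -103 + (39/8)*30 = -103 + 585/4 = 173/4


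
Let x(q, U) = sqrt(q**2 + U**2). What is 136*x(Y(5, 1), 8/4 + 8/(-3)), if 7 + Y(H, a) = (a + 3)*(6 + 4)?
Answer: 136*sqrt(9805)/3 ≈ 4488.9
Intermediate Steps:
Y(H, a) = 23 + 10*a (Y(H, a) = -7 + (a + 3)*(6 + 4) = -7 + (3 + a)*10 = -7 + (30 + 10*a) = 23 + 10*a)
x(q, U) = sqrt(U**2 + q**2)
136*x(Y(5, 1), 8/4 + 8/(-3)) = 136*sqrt((8/4 + 8/(-3))**2 + (23 + 10*1)**2) = 136*sqrt((8*(1/4) + 8*(-1/3))**2 + (23 + 10)**2) = 136*sqrt((2 - 8/3)**2 + 33**2) = 136*sqrt((-2/3)**2 + 1089) = 136*sqrt(4/9 + 1089) = 136*sqrt(9805/9) = 136*(sqrt(9805)/3) = 136*sqrt(9805)/3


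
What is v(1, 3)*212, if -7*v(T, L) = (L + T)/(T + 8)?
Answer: -848/63 ≈ -13.460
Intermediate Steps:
v(T, L) = -(L + T)/(7*(8 + T)) (v(T, L) = -(L + T)/(7*(T + 8)) = -(L + T)/(7*(8 + T)))
v(1, 3)*212 = ((-1*3 - 1*1)/(7*(8 + 1)))*212 = ((1/7)*(-3 - 1)/9)*212 = ((1/7)*(1/9)*(-4))*212 = -4/63*212 = -848/63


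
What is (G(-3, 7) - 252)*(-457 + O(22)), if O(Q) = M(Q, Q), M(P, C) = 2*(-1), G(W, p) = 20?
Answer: 106488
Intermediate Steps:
M(P, C) = -2
O(Q) = -2
(G(-3, 7) - 252)*(-457 + O(22)) = (20 - 252)*(-457 - 2) = -232*(-459) = 106488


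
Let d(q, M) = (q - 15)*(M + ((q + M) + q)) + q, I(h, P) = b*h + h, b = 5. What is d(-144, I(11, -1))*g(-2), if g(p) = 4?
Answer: 98640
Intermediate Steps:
I(h, P) = 6*h (I(h, P) = 5*h + h = 6*h)
d(q, M) = q + (-15 + q)*(2*M + 2*q) (d(q, M) = (-15 + q)*(M + ((M + q) + q)) + q = (-15 + q)*(M + (M + 2*q)) + q = (-15 + q)*(2*M + 2*q) + q = q + (-15 + q)*(2*M + 2*q))
d(-144, I(11, -1))*g(-2) = (-180*11 - 29*(-144) + 2*(-144)**2 + 2*(6*11)*(-144))*4 = (-30*66 + 4176 + 2*20736 + 2*66*(-144))*4 = (-1980 + 4176 + 41472 - 19008)*4 = 24660*4 = 98640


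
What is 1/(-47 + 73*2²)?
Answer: 1/245 ≈ 0.0040816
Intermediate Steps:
1/(-47 + 73*2²) = 1/(-47 + 73*4) = 1/(-47 + 292) = 1/245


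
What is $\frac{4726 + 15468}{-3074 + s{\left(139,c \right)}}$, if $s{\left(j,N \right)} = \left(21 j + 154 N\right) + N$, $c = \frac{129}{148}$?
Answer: $- \frac{2988712}{2945} \approx -1014.8$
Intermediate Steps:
$c = \frac{129}{148}$ ($c = 129 \cdot \frac{1}{148} = \frac{129}{148} \approx 0.87162$)
$s{\left(j,N \right)} = 21 j + 155 N$
$\frac{4726 + 15468}{-3074 + s{\left(139,c \right)}} = \frac{4726 + 15468}{-3074 + \left(21 \cdot 139 + 155 \cdot \frac{129}{148}\right)} = \frac{20194}{-3074 + \left(2919 + \frac{19995}{148}\right)} = \frac{20194}{-3074 + \frac{452007}{148}} = \frac{20194}{- \frac{2945}{148}} = 20194 \left(- \frac{148}{2945}\right) = - \frac{2988712}{2945}$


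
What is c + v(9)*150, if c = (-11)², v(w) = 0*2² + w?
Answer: 1471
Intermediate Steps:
v(w) = w (v(w) = 0*4 + w = 0 + w = w)
c = 121
c + v(9)*150 = 121 + 9*150 = 121 + 1350 = 1471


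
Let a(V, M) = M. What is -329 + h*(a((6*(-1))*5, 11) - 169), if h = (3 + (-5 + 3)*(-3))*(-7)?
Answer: 9625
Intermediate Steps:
h = -63 (h = (3 - 2*(-3))*(-7) = (3 + 6)*(-7) = 9*(-7) = -63)
-329 + h*(a((6*(-1))*5, 11) - 169) = -329 - 63*(11 - 169) = -329 - 63*(-158) = -329 + 9954 = 9625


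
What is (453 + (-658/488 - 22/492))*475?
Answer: 6437972825/30012 ≈ 2.1451e+5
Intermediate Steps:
(453 + (-658/488 - 22/492))*475 = (453 + (-658*1/488 - 22*1/492))*475 = (453 + (-329/244 - 11/246))*475 = (453 - 41809/30012)*475 = (13553627/30012)*475 = 6437972825/30012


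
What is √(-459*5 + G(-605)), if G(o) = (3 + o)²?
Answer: √360109 ≈ 600.09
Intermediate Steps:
√(-459*5 + G(-605)) = √(-459*5 + (3 - 605)²) = √(-2295 + (-602)²) = √(-2295 + 362404) = √360109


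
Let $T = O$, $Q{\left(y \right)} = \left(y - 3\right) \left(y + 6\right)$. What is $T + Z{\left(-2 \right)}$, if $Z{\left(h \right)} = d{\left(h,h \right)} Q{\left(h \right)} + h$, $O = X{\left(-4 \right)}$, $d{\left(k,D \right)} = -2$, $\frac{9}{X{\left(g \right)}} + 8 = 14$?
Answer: $\frac{79}{2} \approx 39.5$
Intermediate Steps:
$X{\left(g \right)} = \frac{3}{2}$ ($X{\left(g \right)} = \frac{9}{-8 + 14} = \frac{9}{6} = 9 \cdot \frac{1}{6} = \frac{3}{2}$)
$O = \frac{3}{2} \approx 1.5$
$Q{\left(y \right)} = \left(-3 + y\right) \left(6 + y\right)$
$T = \frac{3}{2} \approx 1.5$
$Z{\left(h \right)} = 36 - 5 h - 2 h^{2}$ ($Z{\left(h \right)} = - 2 \left(-18 + h^{2} + 3 h\right) + h = \left(36 - 6 h - 2 h^{2}\right) + h = 36 - 5 h - 2 h^{2}$)
$T + Z{\left(-2 \right)} = \frac{3}{2} - \left(-46 + 8\right) = \frac{3}{2} + \left(36 + 10 - 8\right) = \frac{3}{2} + 38 = \frac{79}{2}$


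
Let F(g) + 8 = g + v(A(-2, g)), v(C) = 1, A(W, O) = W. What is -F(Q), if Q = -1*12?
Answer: 19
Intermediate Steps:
Q = -12
F(g) = -7 + g (F(g) = -8 + (g + 1) = -8 + (1 + g) = -7 + g)
-F(Q) = -(-7 - 12) = -1*(-19) = 19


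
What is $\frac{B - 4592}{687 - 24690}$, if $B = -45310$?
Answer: $\frac{16634}{8001} \approx 2.079$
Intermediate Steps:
$\frac{B - 4592}{687 - 24690} = \frac{-45310 - 4592}{687 - 24690} = - \frac{49902}{-24003} = \left(-49902\right) \left(- \frac{1}{24003}\right) = \frac{16634}{8001}$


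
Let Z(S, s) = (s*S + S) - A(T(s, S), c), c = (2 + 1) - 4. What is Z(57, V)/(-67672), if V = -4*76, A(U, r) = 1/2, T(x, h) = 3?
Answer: 34543/135344 ≈ 0.25522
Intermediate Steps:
c = -1 (c = 3 - 4 = -1)
A(U, r) = ½
V = -304
Z(S, s) = -½ + S + S*s (Z(S, s) = (s*S + S) - 1*½ = (S*s + S) - ½ = (S + S*s) - ½ = -½ + S + S*s)
Z(57, V)/(-67672) = (-½ + 57 + 57*(-304))/(-67672) = (-½ + 57 - 17328)*(-1/67672) = -34543/2*(-1/67672) = 34543/135344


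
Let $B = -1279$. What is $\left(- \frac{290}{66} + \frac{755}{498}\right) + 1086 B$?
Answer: $- \frac{2536308299}{1826} \approx -1.389 \cdot 10^{6}$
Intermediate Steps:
$\left(- \frac{290}{66} + \frac{755}{498}\right) + 1086 B = \left(- \frac{290}{66} + \frac{755}{498}\right) + 1086 \left(-1279\right) = \left(\left(-290\right) \frac{1}{66} + 755 \cdot \frac{1}{498}\right) - 1388994 = \left(- \frac{145}{33} + \frac{755}{498}\right) - 1388994 = - \frac{5255}{1826} - 1388994 = - \frac{2536308299}{1826}$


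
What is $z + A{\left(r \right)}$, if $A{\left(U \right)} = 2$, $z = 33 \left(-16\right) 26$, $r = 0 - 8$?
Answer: $-13726$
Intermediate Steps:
$r = -8$ ($r = 0 - 8 = -8$)
$z = -13728$ ($z = \left(-528\right) 26 = -13728$)
$z + A{\left(r \right)} = -13728 + 2 = -13726$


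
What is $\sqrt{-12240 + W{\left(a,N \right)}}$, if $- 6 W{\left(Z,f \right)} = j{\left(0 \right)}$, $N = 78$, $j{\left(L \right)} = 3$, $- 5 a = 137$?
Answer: $\frac{i \sqrt{48962}}{2} \approx 110.64 i$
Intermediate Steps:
$a = - \frac{137}{5}$ ($a = \left(- \frac{1}{5}\right) 137 = - \frac{137}{5} \approx -27.4$)
$W{\left(Z,f \right)} = - \frac{1}{2}$ ($W{\left(Z,f \right)} = \left(- \frac{1}{6}\right) 3 = - \frac{1}{2}$)
$\sqrt{-12240 + W{\left(a,N \right)}} = \sqrt{-12240 - \frac{1}{2}} = \sqrt{- \frac{24481}{2}} = \frac{i \sqrt{48962}}{2}$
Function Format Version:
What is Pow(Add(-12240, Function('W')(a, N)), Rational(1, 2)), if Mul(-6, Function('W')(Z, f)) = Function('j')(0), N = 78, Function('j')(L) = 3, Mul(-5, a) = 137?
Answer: Mul(Rational(1, 2), I, Pow(48962, Rational(1, 2))) ≈ Mul(110.64, I)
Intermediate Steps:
a = Rational(-137, 5) (a = Mul(Rational(-1, 5), 137) = Rational(-137, 5) ≈ -27.400)
Function('W')(Z, f) = Rational(-1, 2) (Function('W')(Z, f) = Mul(Rational(-1, 6), 3) = Rational(-1, 2))
Pow(Add(-12240, Function('W')(a, N)), Rational(1, 2)) = Pow(Add(-12240, Rational(-1, 2)), Rational(1, 2)) = Pow(Rational(-24481, 2), Rational(1, 2)) = Mul(Rational(1, 2), I, Pow(48962, Rational(1, 2)))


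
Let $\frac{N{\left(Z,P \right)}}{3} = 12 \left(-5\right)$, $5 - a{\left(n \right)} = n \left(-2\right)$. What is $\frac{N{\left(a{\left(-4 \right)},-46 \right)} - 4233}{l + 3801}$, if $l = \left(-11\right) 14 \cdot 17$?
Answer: $- \frac{4413}{1183} \approx -3.7303$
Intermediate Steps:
$l = -2618$ ($l = \left(-154\right) 17 = -2618$)
$a{\left(n \right)} = 5 + 2 n$ ($a{\left(n \right)} = 5 - n \left(-2\right) = 5 - - 2 n = 5 + 2 n$)
$N{\left(Z,P \right)} = -180$ ($N{\left(Z,P \right)} = 3 \cdot 12 \left(-5\right) = 3 \left(-60\right) = -180$)
$\frac{N{\left(a{\left(-4 \right)},-46 \right)} - 4233}{l + 3801} = \frac{-180 - 4233}{-2618 + 3801} = - \frac{4413}{1183}$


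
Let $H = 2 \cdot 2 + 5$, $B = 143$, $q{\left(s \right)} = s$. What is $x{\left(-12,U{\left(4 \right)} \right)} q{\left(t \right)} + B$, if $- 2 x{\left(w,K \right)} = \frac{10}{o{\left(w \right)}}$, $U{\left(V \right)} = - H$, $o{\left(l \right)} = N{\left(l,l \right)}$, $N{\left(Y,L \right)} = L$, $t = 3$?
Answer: $\frac{577}{4} \approx 144.25$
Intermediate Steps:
$o{\left(l \right)} = l$
$H = 9$ ($H = 4 + 5 = 9$)
$U{\left(V \right)} = -9$ ($U{\left(V \right)} = \left(-1\right) 9 = -9$)
$x{\left(w,K \right)} = - \frac{5}{w}$ ($x{\left(w,K \right)} = - \frac{10 \frac{1}{w}}{2} = - \frac{5}{w}$)
$x{\left(-12,U{\left(4 \right)} \right)} q{\left(t \right)} + B = - \frac{5}{-12} \cdot 3 + 143 = \left(-5\right) \left(- \frac{1}{12}\right) 3 + 143 = \frac{5}{12} \cdot 3 + 143 = \frac{5}{4} + 143 = \frac{577}{4}$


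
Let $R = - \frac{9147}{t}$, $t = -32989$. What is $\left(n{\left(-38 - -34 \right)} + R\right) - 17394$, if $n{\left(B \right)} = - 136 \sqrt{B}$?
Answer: $- \frac{573801519}{32989} - 272 i \approx -17394.0 - 272.0 i$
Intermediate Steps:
$R = \frac{9147}{32989}$ ($R = - \frac{9147}{-32989} = \left(-9147\right) \left(- \frac{1}{32989}\right) = \frac{9147}{32989} \approx 0.27727$)
$\left(n{\left(-38 - -34 \right)} + R\right) - 17394 = \left(- 136 \sqrt{-38 - -34} + \frac{9147}{32989}\right) - 17394 = \left(- 136 \sqrt{-38 + 34} + \frac{9147}{32989}\right) - 17394 = \left(- 136 \sqrt{-4} + \frac{9147}{32989}\right) - 17394 = \left(- 136 \cdot 2 i + \frac{9147}{32989}\right) - 17394 = \left(- 272 i + \frac{9147}{32989}\right) - 17394 = \left(\frac{9147}{32989} - 272 i\right) - 17394 = - \frac{573801519}{32989} - 272 i$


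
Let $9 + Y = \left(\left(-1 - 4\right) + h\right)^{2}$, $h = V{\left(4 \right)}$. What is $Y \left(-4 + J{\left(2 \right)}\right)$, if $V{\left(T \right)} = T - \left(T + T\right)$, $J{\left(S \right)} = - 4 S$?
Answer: $-864$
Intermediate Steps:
$V{\left(T \right)} = - T$ ($V{\left(T \right)} = T - 2 T = - T$)
$h = -4$ ($h = \left(-1\right) 4 = -4$)
$Y = 72$ ($Y = -9 + \left(\left(-1 - 4\right) - 4\right)^{2} = -9 + \left(-5 - 4\right)^{2} = -9 + \left(-9\right)^{2} = -9 + 81 = 72$)
$Y \left(-4 + J{\left(2 \right)}\right) = 72 \left(-4 - 8\right) = 72 \left(-12\right) = -864$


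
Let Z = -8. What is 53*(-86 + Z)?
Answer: -4982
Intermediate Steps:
53*(-86 + Z) = 53*(-86 - 8) = 53*(-94) = -4982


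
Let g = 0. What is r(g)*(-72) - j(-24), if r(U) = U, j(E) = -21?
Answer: 21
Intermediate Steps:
r(g)*(-72) - j(-24) = 0*(-72) - 1*(-21) = 0 + 21 = 21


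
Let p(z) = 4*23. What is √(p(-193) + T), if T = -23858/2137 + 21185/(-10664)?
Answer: √10237322868924758/11394484 ≈ 8.8797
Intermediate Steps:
p(z) = 92
T = -299694057/22788968 (T = -23858*1/2137 + 21185*(-1/10664) = -23858/2137 - 21185/10664 = -299694057/22788968 ≈ -13.151)
√(p(-193) + T) = √(92 - 299694057/22788968) = √(1796890999/22788968) = √10237322868924758/11394484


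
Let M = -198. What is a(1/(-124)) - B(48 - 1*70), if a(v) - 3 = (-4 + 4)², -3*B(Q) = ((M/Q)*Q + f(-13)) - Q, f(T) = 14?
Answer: -51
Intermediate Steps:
B(Q) = 184/3 + Q/3 (B(Q) = -(((-198/Q)*Q + 14) - Q)/3 = -((-198 + 14) - Q)/3 = -(-184 - Q)/3 = 184/3 + Q/3)
a(v) = 3 (a(v) = 3 + (-4 + 4)² = 3 + 0² = 3 + 0 = 3)
a(1/(-124)) - B(48 - 1*70) = 3 - (184/3 + (48 - 1*70)/3) = 3 - (184/3 + (48 - 70)/3) = 3 - (184/3 + (⅓)*(-22)) = 3 - (184/3 - 22/3) = 3 - 1*54 = 3 - 54 = -51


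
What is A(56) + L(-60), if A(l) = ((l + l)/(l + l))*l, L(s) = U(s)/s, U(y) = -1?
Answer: 3361/60 ≈ 56.017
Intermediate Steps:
L(s) = -1/s
A(l) = l (A(l) = ((2*l)/((2*l)))*l = ((2*l)*(1/(2*l)))*l = 1*l = l)
A(56) + L(-60) = 56 - 1/(-60) = 56 - 1*(-1/60) = 56 + 1/60 = 3361/60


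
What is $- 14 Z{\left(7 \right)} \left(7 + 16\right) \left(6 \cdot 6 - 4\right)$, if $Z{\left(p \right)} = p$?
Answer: $-72128$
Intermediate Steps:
$- 14 Z{\left(7 \right)} \left(7 + 16\right) \left(6 \cdot 6 - 4\right) = \left(-14\right) 7 \left(7 + 16\right) \left(6 \cdot 6 - 4\right) = - 98 \cdot 23 \left(36 - 4\right) = - 98 \cdot 23 \cdot 32 = \left(-98\right) 736 = -72128$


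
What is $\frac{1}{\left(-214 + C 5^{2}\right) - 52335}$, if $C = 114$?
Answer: $- \frac{1}{49699} \approx -2.0121 \cdot 10^{-5}$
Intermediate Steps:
$\frac{1}{\left(-214 + C 5^{2}\right) - 52335} = \frac{1}{\left(-214 + 114 \cdot 5^{2}\right) - 52335} = \frac{1}{\left(-214 + 114 \cdot 25\right) - 52335} = \frac{1}{\left(-214 + 2850\right) - 52335} = \frac{1}{2636 - 52335} = \frac{1}{-49699} = - \frac{1}{49699}$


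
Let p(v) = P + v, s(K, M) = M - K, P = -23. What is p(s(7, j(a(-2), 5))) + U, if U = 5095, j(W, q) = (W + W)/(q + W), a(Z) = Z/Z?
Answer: 15196/3 ≈ 5065.3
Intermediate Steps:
a(Z) = 1
j(W, q) = 2*W/(W + q) (j(W, q) = (2*W)/(W + q) = 2*W/(W + q))
p(v) = -23 + v
p(s(7, j(a(-2), 5))) + U = (-23 + (2*1/(1 + 5) - 1*7)) + 5095 = (-23 + (2*1/6 - 7)) + 5095 = (-23 + (2*1*(1/6) - 7)) + 5095 = (-23 + (1/3 - 7)) + 5095 = (-23 - 20/3) + 5095 = -89/3 + 5095 = 15196/3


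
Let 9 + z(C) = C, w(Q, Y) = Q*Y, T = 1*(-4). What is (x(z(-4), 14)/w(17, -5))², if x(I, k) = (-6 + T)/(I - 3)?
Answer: 1/18496 ≈ 5.4066e-5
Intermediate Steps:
T = -4
z(C) = -9 + C
x(I, k) = -10/(-3 + I) (x(I, k) = (-6 - 4)/(I - 3) = -10/(-3 + I))
(x(z(-4), 14)/w(17, -5))² = ((-10/(-3 + (-9 - 4)))/((17*(-5))))² = (-10/(-3 - 13)/(-85))² = (-10/(-16)*(-1/85))² = (-10*(-1/16)*(-1/85))² = ((5/8)*(-1/85))² = (-1/136)² = 1/18496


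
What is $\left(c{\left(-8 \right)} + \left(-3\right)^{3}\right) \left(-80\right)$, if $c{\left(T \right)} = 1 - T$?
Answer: $1440$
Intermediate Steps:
$\left(c{\left(-8 \right)} + \left(-3\right)^{3}\right) \left(-80\right) = \left(\left(1 - -8\right) + \left(-3\right)^{3}\right) \left(-80\right) = \left(\left(1 + 8\right) - 27\right) \left(-80\right) = \left(9 - 27\right) \left(-80\right) = \left(-18\right) \left(-80\right) = 1440$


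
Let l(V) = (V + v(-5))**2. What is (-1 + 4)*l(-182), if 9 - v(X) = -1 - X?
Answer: 93987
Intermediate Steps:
v(X) = 10 + X (v(X) = 9 - (-1 - X) = 9 + (1 + X) = 10 + X)
l(V) = (5 + V)**2 (l(V) = (V + (10 - 5))**2 = (V + 5)**2 = (5 + V)**2)
(-1 + 4)*l(-182) = (-1 + 4)*(5 - 182)**2 = 3*(-177)**2 = 3*31329 = 93987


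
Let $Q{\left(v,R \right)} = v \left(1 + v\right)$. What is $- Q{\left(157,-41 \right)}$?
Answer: $-24806$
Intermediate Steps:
$- Q{\left(157,-41 \right)} = - 157 \left(1 + 157\right) = - 157 \cdot 158 = \left(-1\right) 24806 = -24806$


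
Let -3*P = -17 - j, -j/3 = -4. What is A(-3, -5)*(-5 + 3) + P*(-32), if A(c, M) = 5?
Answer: -958/3 ≈ -319.33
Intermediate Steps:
j = 12 (j = -3*(-4) = 12)
P = 29/3 (P = -(-17 - 1*12)/3 = -(-17 - 12)/3 = -1/3*(-29) = 29/3 ≈ 9.6667)
A(-3, -5)*(-5 + 3) + P*(-32) = 5*(-5 + 3) + (29/3)*(-32) = 5*(-2) - 928/3 = -10 - 928/3 = -958/3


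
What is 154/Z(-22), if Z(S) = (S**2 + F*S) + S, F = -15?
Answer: 7/36 ≈ 0.19444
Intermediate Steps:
Z(S) = S**2 - 14*S (Z(S) = (S**2 - 15*S) + S = S**2 - 14*S)
154/Z(-22) = 154/((-22*(-14 - 22))) = 154/((-22*(-36))) = 154/792 = 154*(1/792) = 7/36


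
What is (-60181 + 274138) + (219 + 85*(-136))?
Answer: 202616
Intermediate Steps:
(-60181 + 274138) + (219 + 85*(-136)) = 213957 + (219 - 11560) = 213957 - 11341 = 202616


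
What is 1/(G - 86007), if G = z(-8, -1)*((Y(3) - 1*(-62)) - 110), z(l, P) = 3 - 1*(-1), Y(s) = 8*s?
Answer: -1/86103 ≈ -1.1614e-5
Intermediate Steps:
z(l, P) = 4 (z(l, P) = 3 + 1 = 4)
G = -96 (G = 4*((8*3 - 1*(-62)) - 110) = 4*((24 + 62) - 110) = 4*(86 - 110) = 4*(-24) = -96)
1/(G - 86007) = 1/(-96 - 86007) = 1/(-86103) = -1/86103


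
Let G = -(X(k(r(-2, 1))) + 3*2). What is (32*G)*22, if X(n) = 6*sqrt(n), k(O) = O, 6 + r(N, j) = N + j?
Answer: -4224 - 4224*I*sqrt(7) ≈ -4224.0 - 11176.0*I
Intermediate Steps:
r(N, j) = -6 + N + j (r(N, j) = -6 + (N + j) = -6 + N + j)
G = -6 - 6*I*sqrt(7) (G = -(6*sqrt(-6 - 2 + 1) + 3*2) = -(6*sqrt(-7) + 6) = -(6*(I*sqrt(7)) + 6) = -(6*I*sqrt(7) + 6) = -(6 + 6*I*sqrt(7)) = -6 - 6*I*sqrt(7) ≈ -6.0 - 15.875*I)
(32*G)*22 = (32*(-6 - 6*I*sqrt(7)))*22 = (-192 - 192*I*sqrt(7))*22 = -4224 - 4224*I*sqrt(7)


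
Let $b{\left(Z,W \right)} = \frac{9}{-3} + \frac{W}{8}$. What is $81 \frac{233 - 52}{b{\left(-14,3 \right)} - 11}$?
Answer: $- \frac{117288}{109} \approx -1076.0$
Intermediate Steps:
$b{\left(Z,W \right)} = -3 + \frac{W}{8}$ ($b{\left(Z,W \right)} = 9 \left(- \frac{1}{3}\right) + W \frac{1}{8} = -3 + \frac{W}{8}$)
$81 \frac{233 - 52}{b{\left(-14,3 \right)} - 11} = 81 \frac{233 - 52}{\left(-3 + \frac{1}{8} \cdot 3\right) - 11} = 81 \frac{181}{\left(-3 + \frac{3}{8}\right) - 11} = 81 \frac{181}{- \frac{21}{8} - 11} = 81 \frac{181}{- \frac{109}{8}} = 81 \cdot 181 \left(- \frac{8}{109}\right) = 81 \left(- \frac{1448}{109}\right) = - \frac{117288}{109}$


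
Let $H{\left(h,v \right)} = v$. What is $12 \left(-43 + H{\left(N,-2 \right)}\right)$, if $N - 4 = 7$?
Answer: $-540$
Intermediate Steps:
$N = 11$ ($N = 4 + 7 = 11$)
$12 \left(-43 + H{\left(N,-2 \right)}\right) = 12 \left(-43 - 2\right) = 12 \left(-45\right) = -540$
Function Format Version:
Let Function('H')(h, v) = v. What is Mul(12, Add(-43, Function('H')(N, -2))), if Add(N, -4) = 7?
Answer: -540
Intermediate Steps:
N = 11 (N = Add(4, 7) = 11)
Mul(12, Add(-43, Function('H')(N, -2))) = Mul(12, Add(-43, -2)) = Mul(12, -45) = -540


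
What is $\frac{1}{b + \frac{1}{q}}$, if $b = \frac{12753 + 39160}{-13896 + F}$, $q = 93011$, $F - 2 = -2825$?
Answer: $- \frac{1555050909}{4828463324} \approx -0.32206$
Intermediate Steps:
$F = -2823$ ($F = 2 - 2825 = -2823$)
$b = - \frac{51913}{16719}$ ($b = \frac{12753 + 39160}{-13896 - 2823} = \frac{51913}{-16719} = 51913 \left(- \frac{1}{16719}\right) = - \frac{51913}{16719} \approx -3.105$)
$\frac{1}{b + \frac{1}{q}} = \frac{1}{- \frac{51913}{16719} + \frac{1}{93011}} = \frac{1}{- \frac{4828463324}{1555050909}} = - \frac{1555050909}{4828463324}$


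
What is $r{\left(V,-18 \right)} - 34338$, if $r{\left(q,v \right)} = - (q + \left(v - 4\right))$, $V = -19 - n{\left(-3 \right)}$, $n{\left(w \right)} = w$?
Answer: $-34300$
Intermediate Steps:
$V = -16$ ($V = -19 - -3 = -19 + 3 = -16$)
$r{\left(q,v \right)} = 4 - q - v$ ($r{\left(q,v \right)} = - (q + \left(-4 + v\right)) = - (-4 + q + v) = 4 - q - v$)
$r{\left(V,-18 \right)} - 34338 = \left(4 - -16 - -18\right) - 34338 = \left(4 + 16 + 18\right) - 34338 = 38 - 34338 = -34300$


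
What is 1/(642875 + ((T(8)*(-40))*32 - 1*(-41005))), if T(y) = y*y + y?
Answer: 1/591720 ≈ 1.6900e-6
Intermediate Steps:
T(y) = y + y**2 (T(y) = y**2 + y = y + y**2)
1/(642875 + ((T(8)*(-40))*32 - 1*(-41005))) = 1/(642875 + (((8*(1 + 8))*(-40))*32 - 1*(-41005))) = 1/(642875 + (((8*9)*(-40))*32 + 41005)) = 1/(642875 + ((72*(-40))*32 + 41005)) = 1/(642875 + (-2880*32 + 41005)) = 1/(642875 + (-92160 + 41005)) = 1/(642875 - 51155) = 1/591720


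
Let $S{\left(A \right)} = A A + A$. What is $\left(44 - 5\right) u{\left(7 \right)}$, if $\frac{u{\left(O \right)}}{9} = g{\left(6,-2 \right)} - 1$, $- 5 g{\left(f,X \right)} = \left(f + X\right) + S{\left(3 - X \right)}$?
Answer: $- \frac{13689}{5} \approx -2737.8$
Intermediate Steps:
$S{\left(A \right)} = A + A^{2}$ ($S{\left(A \right)} = A^{2} + A = A + A^{2}$)
$g{\left(f,X \right)} = - \frac{X}{5} - \frac{f}{5} - \frac{\left(3 - X\right) \left(4 - X\right)}{5}$ ($g{\left(f,X \right)} = - \frac{\left(f + X\right) + \left(3 - X\right) \left(1 - \left(-3 + X\right)\right)}{5} = - \frac{\left(X + f\right) + \left(3 - X\right) \left(4 - X\right)}{5} = - \frac{X + f + \left(3 - X\right) \left(4 - X\right)}{5} = - \frac{X}{5} - \frac{f}{5} - \frac{\left(3 - X\right) \left(4 - X\right)}{5}$)
$u{\left(O \right)} = - \frac{351}{5}$ ($u{\left(O \right)} = 9 \left(\left(- \frac{12}{5} - \frac{6}{5} - \frac{\left(-2\right)^{2}}{5} + \frac{6}{5} \left(-2\right)\right) - 1\right) = 9 \left(\left(- \frac{12}{5} - \frac{6}{5} - \frac{4}{5} - \frac{12}{5}\right) - 1\right) = 9 \left(- \frac{34}{5} - 1\right) = 9 \left(- \frac{39}{5}\right) = - \frac{351}{5}$)
$\left(44 - 5\right) u{\left(7 \right)} = \left(44 - 5\right) \left(- \frac{351}{5}\right) = 39 \left(- \frac{351}{5}\right) = - \frac{13689}{5}$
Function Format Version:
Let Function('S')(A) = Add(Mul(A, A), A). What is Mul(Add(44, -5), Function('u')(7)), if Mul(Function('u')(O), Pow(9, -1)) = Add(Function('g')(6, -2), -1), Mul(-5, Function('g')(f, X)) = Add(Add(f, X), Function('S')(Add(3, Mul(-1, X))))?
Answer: Rational(-13689, 5) ≈ -2737.8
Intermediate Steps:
Function('S')(A) = Add(A, Pow(A, 2)) (Function('S')(A) = Add(Pow(A, 2), A) = Add(A, Pow(A, 2)))
Function('g')(f, X) = Add(Mul(Rational(-1, 5), X), Mul(Rational(-1, 5), f), Mul(Rational(-1, 5), Add(3, Mul(-1, X)), Add(4, Mul(-1, X)))) (Function('g')(f, X) = Mul(Rational(-1, 5), Add(Add(f, X), Mul(Add(3, Mul(-1, X)), Add(1, Add(3, Mul(-1, X)))))) = Mul(Rational(-1, 5), Add(Add(X, f), Mul(Add(3, Mul(-1, X)), Add(4, Mul(-1, X))))) = Mul(Rational(-1, 5), Add(X, f, Mul(Add(3, Mul(-1, X)), Add(4, Mul(-1, X))))) = Add(Mul(Rational(-1, 5), X), Mul(Rational(-1, 5), f), Mul(Rational(-1, 5), Add(3, Mul(-1, X)), Add(4, Mul(-1, X)))))
Function('u')(O) = Rational(-351, 5) (Function('u')(O) = Mul(9, Add(Add(Rational(-12, 5), Mul(Rational(-1, 5), 6), Mul(Rational(-1, 5), Pow(-2, 2)), Mul(Rational(6, 5), -2)), -1)) = Mul(9, Add(Add(Rational(-12, 5), Rational(-6, 5), Mul(Rational(-1, 5), 4), Rational(-12, 5)), -1)) = Mul(9, Add(Add(Rational(-12, 5), Rational(-6, 5), Rational(-4, 5), Rational(-12, 5)), -1)) = Mul(9, Add(Rational(-34, 5), -1)) = Mul(9, Rational(-39, 5)) = Rational(-351, 5))
Mul(Add(44, -5), Function('u')(7)) = Mul(Add(44, -5), Rational(-351, 5)) = Mul(39, Rational(-351, 5)) = Rational(-13689, 5)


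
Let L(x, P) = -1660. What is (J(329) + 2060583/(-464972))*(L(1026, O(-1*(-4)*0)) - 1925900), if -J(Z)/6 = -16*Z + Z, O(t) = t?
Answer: -6633582248796930/116243 ≈ -5.7067e+10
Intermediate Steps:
J(Z) = 90*Z (J(Z) = -6*(-16*Z + Z) = -(-90)*Z = 90*Z)
(J(329) + 2060583/(-464972))*(L(1026, O(-1*(-4)*0)) - 1925900) = (90*329 + 2060583/(-464972))*(-1660 - 1925900) = (29610 + 2060583*(-1/464972))*(-1927560) = (29610 - 2060583/464972)*(-1927560) = (13765760337/464972)*(-1927560) = -6633582248796930/116243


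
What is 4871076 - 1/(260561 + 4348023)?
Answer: 22448762916383/4608584 ≈ 4.8711e+6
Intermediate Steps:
4871076 - 1/(260561 + 4348023) = 4871076 - 1/4608584 = 22448762916383/4608584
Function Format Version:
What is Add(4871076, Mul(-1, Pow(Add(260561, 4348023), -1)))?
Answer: Rational(22448762916383, 4608584) ≈ 4.8711e+6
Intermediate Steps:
Add(4871076, Mul(-1, Pow(Add(260561, 4348023), -1))) = Add(4871076, Mul(-1, Pow(4608584, -1))) = Add(4871076, Mul(-1, Rational(1, 4608584))) = Add(4871076, Rational(-1, 4608584)) = Rational(22448762916383, 4608584)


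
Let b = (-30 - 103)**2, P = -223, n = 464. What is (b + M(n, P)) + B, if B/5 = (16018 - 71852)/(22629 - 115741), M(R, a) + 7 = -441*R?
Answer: -8703132167/46556 ≈ -1.8694e+5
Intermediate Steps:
M(R, a) = -7 - 441*R
b = 17689 (b = (-133)**2 = 17689)
B = 139585/46556 (B = 5*((16018 - 71852)/(22629 - 115741)) = 5*(-55834/(-93112)) = 5*(-55834*(-1/93112)) = 5*(27917/46556) = 139585/46556 ≈ 2.9982)
(b + M(n, P)) + B = (17689 + (-7 - 441*464)) + 139585/46556 = (17689 + (-7 - 204624)) + 139585/46556 = (17689 - 204631) + 139585/46556 = -186942 + 139585/46556 = -8703132167/46556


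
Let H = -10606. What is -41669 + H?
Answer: -52275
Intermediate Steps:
-41669 + H = -41669 - 10606 = -52275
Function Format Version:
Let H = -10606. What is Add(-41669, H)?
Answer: -52275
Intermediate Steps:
Add(-41669, H) = Add(-41669, -10606) = -52275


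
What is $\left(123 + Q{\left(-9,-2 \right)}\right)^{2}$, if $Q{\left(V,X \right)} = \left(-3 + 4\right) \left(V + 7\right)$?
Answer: $14641$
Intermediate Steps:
$Q{\left(V,X \right)} = 7 + V$ ($Q{\left(V,X \right)} = 1 \left(7 + V\right) = 7 + V$)
$\left(123 + Q{\left(-9,-2 \right)}\right)^{2} = \left(123 + \left(7 - 9\right)\right)^{2} = \left(123 - 2\right)^{2} = 121^{2} = 14641$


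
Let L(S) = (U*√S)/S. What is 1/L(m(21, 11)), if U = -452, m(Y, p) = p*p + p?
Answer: -√33/226 ≈ -0.025418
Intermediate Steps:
m(Y, p) = p + p² (m(Y, p) = p² + p = p + p²)
L(S) = -452/√S (L(S) = (-452*√S)/S = -452/√S)
1/L(m(21, 11)) = 1/(-452*√11/(11*√(1 + 11))) = 1/(-452*√33/66) = 1/(-226*√33/33) = -√33/226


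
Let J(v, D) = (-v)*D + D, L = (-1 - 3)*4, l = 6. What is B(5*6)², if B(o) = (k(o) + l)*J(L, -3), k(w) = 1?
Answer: 127449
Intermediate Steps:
L = -16 (L = -4*4 = -16)
J(v, D) = D - D*v (J(v, D) = -D*v + D = D - D*v)
B(o) = -357 (B(o) = (1 + 6)*(-3*(1 - 1*(-16))) = 7*(-3*(1 + 16)) = 7*(-3*17) = 7*(-51) = -357)
B(5*6)² = (-357)² = 127449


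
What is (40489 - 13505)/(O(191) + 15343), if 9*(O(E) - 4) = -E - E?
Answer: 242856/137741 ≈ 1.7631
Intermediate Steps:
O(E) = 4 - 2*E/9 (O(E) = 4 + (-E - E)/9 = 4 + (-2*E)/9 = 4 - 2*E/9)
(40489 - 13505)/(O(191) + 15343) = (40489 - 13505)/((4 - 2/9*191) + 15343) = 26984/((4 - 382/9) + 15343) = 26984/(-346/9 + 15343) = 26984/(137741/9) = 26984*(9/137741) = 242856/137741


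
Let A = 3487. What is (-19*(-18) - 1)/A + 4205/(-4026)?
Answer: -1208179/1276242 ≈ -0.94667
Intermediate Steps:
(-19*(-18) - 1)/A + 4205/(-4026) = (-19*(-18) - 1)/3487 + 4205/(-4026) = (342 - 1)*(1/3487) + 4205*(-1/4026) = 341*(1/3487) - 4205/4026 = 31/317 - 4205/4026 = -1208179/1276242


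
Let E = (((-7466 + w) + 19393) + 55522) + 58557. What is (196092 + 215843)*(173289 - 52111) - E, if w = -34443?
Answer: 49917367867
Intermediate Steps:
E = 91563 (E = (((-7466 - 34443) + 19393) + 55522) + 58557 = ((-41909 + 19393) + 55522) + 58557 = (-22516 + 55522) + 58557 = 33006 + 58557 = 91563)
(196092 + 215843)*(173289 - 52111) - E = (196092 + 215843)*(173289 - 52111) - 1*91563 = 411935*121178 - 91563 = 49917459430 - 91563 = 49917367867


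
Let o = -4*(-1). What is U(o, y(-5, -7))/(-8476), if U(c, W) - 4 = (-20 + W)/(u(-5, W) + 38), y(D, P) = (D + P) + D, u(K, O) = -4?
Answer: -99/288184 ≈ -0.00034353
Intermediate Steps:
o = 4
y(D, P) = P + 2*D
U(c, W) = 58/17 + W/34 (U(c, W) = 4 + (-20 + W)/(-4 + 38) = 4 + (-20 + W)/34 = 4 + (-20 + W)*(1/34) = 4 + (-10/17 + W/34) = 58/17 + W/34)
U(o, y(-5, -7))/(-8476) = (58/17 + (-7 + 2*(-5))/34)/(-8476) = (58/17 + (-7 - 10)/34)*(-1/8476) = (58/17 + (1/34)*(-17))*(-1/8476) = (58/17 - 1/2)*(-1/8476) = (99/34)*(-1/8476) = -99/288184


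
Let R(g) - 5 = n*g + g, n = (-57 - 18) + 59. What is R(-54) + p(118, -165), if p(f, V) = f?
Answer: 933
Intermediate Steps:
n = -16 (n = -75 + 59 = -16)
R(g) = 5 - 15*g (R(g) = 5 + (-16*g + g) = 5 - 15*g)
R(-54) + p(118, -165) = (5 - 15*(-54)) + 118 = (5 + 810) + 118 = 815 + 118 = 933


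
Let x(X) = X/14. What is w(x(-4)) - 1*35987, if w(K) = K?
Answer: -251911/7 ≈ -35987.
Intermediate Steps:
x(X) = X/14 (x(X) = X*(1/14) = X/14)
w(x(-4)) - 1*35987 = (1/14)*(-4) - 1*35987 = -2/7 - 35987 = -251911/7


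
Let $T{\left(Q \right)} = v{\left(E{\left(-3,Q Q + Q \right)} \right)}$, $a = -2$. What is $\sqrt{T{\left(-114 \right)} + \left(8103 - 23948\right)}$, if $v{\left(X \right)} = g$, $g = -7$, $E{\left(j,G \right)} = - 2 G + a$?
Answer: $2 i \sqrt{3963} \approx 125.9 i$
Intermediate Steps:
$E{\left(j,G \right)} = -2 - 2 G$ ($E{\left(j,G \right)} = - 2 G - 2 = -2 - 2 G$)
$v{\left(X \right)} = -7$
$T{\left(Q \right)} = -7$
$\sqrt{T{\left(-114 \right)} + \left(8103 - 23948\right)} = \sqrt{-7 + \left(8103 - 23948\right)} = \sqrt{-7 - 15845} = \sqrt{-15852} = 2 i \sqrt{3963}$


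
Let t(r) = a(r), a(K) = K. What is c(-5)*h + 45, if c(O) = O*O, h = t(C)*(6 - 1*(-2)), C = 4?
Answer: 845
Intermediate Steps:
t(r) = r
h = 32 (h = 4*(6 - 1*(-2)) = 4*(6 + 2) = 4*8 = 32)
c(O) = O**2
c(-5)*h + 45 = (-5)**2*32 + 45 = 25*32 + 45 = 800 + 45 = 845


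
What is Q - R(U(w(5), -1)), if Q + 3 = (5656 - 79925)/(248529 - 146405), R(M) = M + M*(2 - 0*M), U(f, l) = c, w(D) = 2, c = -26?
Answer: 7585031/102124 ≈ 74.273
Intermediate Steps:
U(f, l) = -26
R(M) = 3*M (R(M) = M + M*(2 - 1*0) = M + M*(2 + 0) = M + M*2 = M + 2*M = 3*M)
Q = -380641/102124 (Q = -3 + (5656 - 79925)/(248529 - 146405) = -3 - 74269/102124 = -380641/102124 ≈ -3.7272)
Q - R(U(w(5), -1)) = -380641/102124 - 3*(-26) = -380641/102124 - 1*(-78) = -380641/102124 + 78 = 7585031/102124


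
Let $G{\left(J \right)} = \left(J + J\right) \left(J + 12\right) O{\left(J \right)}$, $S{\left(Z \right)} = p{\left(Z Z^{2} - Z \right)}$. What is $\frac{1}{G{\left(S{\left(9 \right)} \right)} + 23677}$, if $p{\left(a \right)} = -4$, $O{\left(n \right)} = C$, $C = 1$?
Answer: $\frac{1}{23613} \approx 4.235 \cdot 10^{-5}$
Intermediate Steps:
$O{\left(n \right)} = 1$
$S{\left(Z \right)} = -4$
$G{\left(J \right)} = 2 J \left(12 + J\right)$ ($G{\left(J \right)} = \left(J + J\right) \left(J + 12\right) 1 = 2 J \left(12 + J\right) 1 = 2 J \left(12 + J\right)$)
$\frac{1}{G{\left(S{\left(9 \right)} \right)} + 23677} = \frac{1}{2 \left(-4\right) \left(12 - 4\right) + 23677} = \frac{1}{2 \left(-4\right) 8 + 23677} = \frac{1}{-64 + 23677} = \frac{1}{23613}$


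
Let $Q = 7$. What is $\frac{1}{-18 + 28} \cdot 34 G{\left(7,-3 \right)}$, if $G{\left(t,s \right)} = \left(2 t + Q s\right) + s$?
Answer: $-34$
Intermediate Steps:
$G{\left(t,s \right)} = 2 t + 8 s$ ($G{\left(t,s \right)} = \left(2 t + 7 s\right) + s = 2 t + 8 s$)
$\frac{1}{-18 + 28} \cdot 34 G{\left(7,-3 \right)} = \frac{1}{-18 + 28} \cdot 34 \left(2 \cdot 7 + 8 \left(-3\right)\right) = \frac{1}{10} \cdot 34 \left(14 - 24\right) = \frac{1}{10} \cdot 34 \left(-10\right) = \frac{17}{5} \left(-10\right) = -34$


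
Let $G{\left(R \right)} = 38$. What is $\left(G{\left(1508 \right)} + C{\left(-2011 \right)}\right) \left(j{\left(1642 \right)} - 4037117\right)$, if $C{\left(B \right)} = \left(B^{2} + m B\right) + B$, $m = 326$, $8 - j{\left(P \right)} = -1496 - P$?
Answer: $-13661292897702$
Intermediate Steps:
$j{\left(P \right)} = 1504 + P$ ($j{\left(P \right)} = 8 - \left(-1496 - P\right) = 8 + \left(1496 + P\right) = 1504 + P$)
$C{\left(B \right)} = B^{2} + 327 B$ ($C{\left(B \right)} = \left(B^{2} + 326 B\right) + B = B^{2} + 327 B$)
$\left(G{\left(1508 \right)} + C{\left(-2011 \right)}\right) \left(j{\left(1642 \right)} - 4037117\right) = \left(38 - 2011 \left(327 - 2011\right)\right) \left(\left(1504 + 1642\right) - 4037117\right) = \left(38 - -3386524\right) \left(3146 - 4037117\right) = \left(38 + 3386524\right) \left(-4033971\right) = 3386562 \left(-4033971\right) = -13661292897702$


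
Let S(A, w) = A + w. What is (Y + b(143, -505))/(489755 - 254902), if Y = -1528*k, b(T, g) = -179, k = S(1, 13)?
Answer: -21571/234853 ≈ -0.091849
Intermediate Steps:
k = 14 (k = 1 + 13 = 14)
Y = -21392 (Y = -1528*14 = -21392)
(Y + b(143, -505))/(489755 - 254902) = (-21392 - 179)/(489755 - 254902) = -21571/234853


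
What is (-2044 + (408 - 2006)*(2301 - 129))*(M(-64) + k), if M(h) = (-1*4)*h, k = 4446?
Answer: -16329575800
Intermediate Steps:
M(h) = -4*h
(-2044 + (408 - 2006)*(2301 - 129))*(M(-64) + k) = (-2044 + (408 - 2006)*(2301 - 129))*(-4*(-64) + 4446) = (-2044 - 1598*2172)*(256 + 4446) = (-2044 - 3470856)*4702 = -3472900*4702 = -16329575800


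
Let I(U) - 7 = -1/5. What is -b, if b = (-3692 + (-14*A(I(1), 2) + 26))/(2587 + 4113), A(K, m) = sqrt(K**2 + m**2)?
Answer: 1833/3350 + 7*sqrt(314)/8375 ≈ 0.56197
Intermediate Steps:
I(U) = 34/5 (I(U) = 7 - 1/5 = 34/5)
b = -1833/3350 - 7*sqrt(314)/8375 (b = (-3692 + (-14*sqrt((34/5)**2 + 2**2) + 26))/(2587 + 4113) = (-3692 + (-14*sqrt(1156/25 + 4) + 26))/6700 = (-3692 + (-28*sqrt(314)/5 + 26))*(1/6700) = (-3692 + (26 - 28*sqrt(314)/5))*(1/6700) = (-3666 - 28*sqrt(314)/5)*(1/6700) = -1833/3350 - 7*sqrt(314)/8375 ≈ -0.56197)
-b = -(-1833/3350 - 7*sqrt(314)/8375) = 1833/3350 + 7*sqrt(314)/8375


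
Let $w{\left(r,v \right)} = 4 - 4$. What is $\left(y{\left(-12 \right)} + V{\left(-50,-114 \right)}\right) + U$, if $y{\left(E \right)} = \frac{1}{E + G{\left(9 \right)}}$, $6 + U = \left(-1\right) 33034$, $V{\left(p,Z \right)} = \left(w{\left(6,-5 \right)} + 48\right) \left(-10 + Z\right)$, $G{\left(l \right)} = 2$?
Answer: $- \frac{389921}{10} \approx -38992.0$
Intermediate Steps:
$w{\left(r,v \right)} = 0$ ($w{\left(r,v \right)} = 4 - 4 = 0$)
$V{\left(p,Z \right)} = -480 + 48 Z$ ($V{\left(p,Z \right)} = \left(0 + 48\right) \left(-10 + Z\right) = 48 \left(-10 + Z\right) = -480 + 48 Z$)
$U = -33040$ ($U = -6 - 33034 = -33040$)
$y{\left(E \right)} = \frac{1}{2 + E}$ ($y{\left(E \right)} = \frac{1}{E + 2} = \frac{1}{2 + E}$)
$\left(y{\left(-12 \right)} + V{\left(-50,-114 \right)}\right) + U = \left(\frac{1}{2 - 12} + \left(-480 + 48 \left(-114\right)\right)\right) - 33040 = \left(\frac{1}{-10} - 5952\right) - 33040 = \left(- \frac{1}{10} - 5952\right) - 33040 = - \frac{59521}{10} - 33040 = - \frac{389921}{10}$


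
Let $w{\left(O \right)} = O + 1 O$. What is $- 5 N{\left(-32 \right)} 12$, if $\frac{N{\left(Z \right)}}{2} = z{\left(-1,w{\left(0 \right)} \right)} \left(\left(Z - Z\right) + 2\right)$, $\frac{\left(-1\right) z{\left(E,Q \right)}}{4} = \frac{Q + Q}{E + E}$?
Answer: $0$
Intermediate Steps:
$w{\left(O \right)} = 2 O$ ($w{\left(O \right)} = O + O = 2 O$)
$z{\left(E,Q \right)} = - \frac{4 Q}{E}$ ($z{\left(E,Q \right)} = - 4 \frac{Q + Q}{E + E} = - 4 \frac{2 Q}{2 E} = - 4 \cdot 2 Q \frac{1}{2 E} = - 4 \frac{Q}{E} = - \frac{4 Q}{E}$)
$N{\left(Z \right)} = 0$ ($N{\left(Z \right)} = 2 - \frac{4 \cdot 2 \cdot 0}{-1} \left(\left(Z - Z\right) + 2\right) = 2 \left(-4\right) 0 \left(-1\right) \left(0 + 2\right) = 2 \cdot 0 \cdot 2 = 2 \cdot 0 = 0$)
$- 5 N{\left(-32 \right)} 12 = - 5 \cdot 0 \cdot 12 = \left(-5\right) 0 = 0$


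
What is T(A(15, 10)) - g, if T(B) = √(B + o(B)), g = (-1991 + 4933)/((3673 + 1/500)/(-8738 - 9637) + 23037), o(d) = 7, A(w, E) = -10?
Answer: -9009875000/70550200333 + I*√3 ≈ -0.12771 + 1.732*I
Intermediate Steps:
g = 9009875000/70550200333 (g = 2942/((3673 + 1/500)/(-18375) + 23037) = 2942/((1836501/500)*(-1/18375) + 23037) = 2942/(-612167/3062500 + 23037) = 2942/(70550200333/3062500) = 2942*(3062500/70550200333) = 9009875000/70550200333 ≈ 0.12771)
T(B) = √(7 + B) (T(B) = √(B + 7) = √(7 + B))
T(A(15, 10)) - g = √(7 - 10) - 1*9009875000/70550200333 = √(-3) - 9009875000/70550200333 = I*√3 - 9009875000/70550200333 = -9009875000/70550200333 + I*√3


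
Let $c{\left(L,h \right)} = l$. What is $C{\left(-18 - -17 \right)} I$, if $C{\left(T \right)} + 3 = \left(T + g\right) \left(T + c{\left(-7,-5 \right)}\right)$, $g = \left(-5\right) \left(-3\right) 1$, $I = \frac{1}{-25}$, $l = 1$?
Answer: $\frac{3}{25} \approx 0.12$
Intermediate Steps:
$c{\left(L,h \right)} = 1$
$I = - \frac{1}{25} \approx -0.04$
$g = 15$ ($g = 15 \cdot 1 = 15$)
$C{\left(T \right)} = -3 + \left(1 + T\right) \left(15 + T\right)$ ($C{\left(T \right)} = -3 + \left(T + 15\right) \left(T + 1\right) = -3 + \left(15 + T\right) \left(1 + T\right) = -3 + \left(1 + T\right) \left(15 + T\right)$)
$C{\left(-18 - -17 \right)} I = \left(12 + \left(-18 - -17\right)^{2} + 16 \left(-18 - -17\right)\right) \left(- \frac{1}{25}\right) = \left(12 + \left(-18 + 17\right)^{2} + 16 \left(-18 + 17\right)\right) \left(- \frac{1}{25}\right) = \left(12 + \left(-1\right)^{2} + 16 \left(-1\right)\right) \left(- \frac{1}{25}\right) = \left(12 + 1 - 16\right) \left(- \frac{1}{25}\right) = \left(-3\right) \left(- \frac{1}{25}\right) = \frac{3}{25}$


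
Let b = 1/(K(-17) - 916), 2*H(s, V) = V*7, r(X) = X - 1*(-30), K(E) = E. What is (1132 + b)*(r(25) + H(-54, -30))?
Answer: -52807750/933 ≈ -56600.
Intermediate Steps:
r(X) = 30 + X (r(X) = X + 30 = 30 + X)
H(s, V) = 7*V/2 (H(s, V) = (V*7)/2 = (7*V)/2 = 7*V/2)
b = -1/933 (b = 1/(-17 - 916) = 1/(-933) = -1/933 ≈ -0.0010718)
(1132 + b)*(r(25) + H(-54, -30)) = (1132 - 1/933)*((30 + 25) + (7/2)*(-30)) = 1056155*(55 - 105)/933 = (1056155/933)*(-50) = -52807750/933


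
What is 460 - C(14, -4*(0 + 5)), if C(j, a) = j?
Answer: 446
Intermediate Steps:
460 - C(14, -4*(0 + 5)) = 460 - 1*14 = 460 - 14 = 446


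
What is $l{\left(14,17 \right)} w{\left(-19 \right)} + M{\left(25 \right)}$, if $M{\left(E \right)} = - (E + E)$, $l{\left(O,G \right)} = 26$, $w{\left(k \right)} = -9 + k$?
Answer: $-778$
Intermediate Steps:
$M{\left(E \right)} = - 2 E$
$l{\left(14,17 \right)} w{\left(-19 \right)} + M{\left(25 \right)} = 26 \left(-9 - 19\right) - 50 = 26 \left(-28\right) - 50 = -728 - 50 = -778$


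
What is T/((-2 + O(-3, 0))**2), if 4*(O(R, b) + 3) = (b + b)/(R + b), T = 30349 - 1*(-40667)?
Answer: 71016/25 ≈ 2840.6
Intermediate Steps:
T = 71016 (T = 30349 + 40667 = 71016)
O(R, b) = -3 + b/(2*(R + b)) (O(R, b) = -3 + ((b + b)/(R + b))/4 = -3 + ((2*b)/(R + b))/4 = -3 + (2*b/(R + b))/4 = -3 + b/(2*(R + b)))
T/((-2 + O(-3, 0))**2) = 71016/((-2 + (-3*(-3) - 5/2*0)/(-3 + 0))**2) = 71016/((-2 + (9 + 0)/(-3))**2) = 71016/((-2 - 1/3*9)**2) = 71016/((-2 - 3)**2) = 71016/((-5)**2) = 71016/25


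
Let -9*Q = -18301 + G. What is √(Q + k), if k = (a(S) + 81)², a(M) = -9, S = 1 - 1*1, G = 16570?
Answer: 127*√3/3 ≈ 73.323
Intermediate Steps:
S = 0 (S = 1 - 1 = 0)
Q = 577/3 (Q = -(-18301 + 16570)/9 = -⅑*(-1731) = 577/3 ≈ 192.33)
k = 5184 (k = (-9 + 81)² = 72² = 5184)
√(Q + k) = √(577/3 + 5184) = √(16129/3) = 127*√3/3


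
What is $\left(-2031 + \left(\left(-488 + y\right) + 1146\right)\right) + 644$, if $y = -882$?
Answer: $-1611$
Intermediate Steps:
$\left(-2031 + \left(\left(-488 + y\right) + 1146\right)\right) + 644 = \left(-2031 + \left(\left(-488 - 882\right) + 1146\right)\right) + 644 = \left(-2031 + \left(-1370 + 1146\right)\right) + 644 = \left(-2031 - 224\right) + 644 = -2255 + 644 = -1611$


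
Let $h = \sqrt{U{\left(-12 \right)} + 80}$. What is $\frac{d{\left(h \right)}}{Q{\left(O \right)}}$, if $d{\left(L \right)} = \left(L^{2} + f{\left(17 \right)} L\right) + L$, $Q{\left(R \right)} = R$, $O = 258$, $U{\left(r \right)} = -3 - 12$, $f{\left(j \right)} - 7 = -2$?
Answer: $\frac{65}{258} + \frac{\sqrt{65}}{43} \approx 0.43943$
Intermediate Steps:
$f{\left(j \right)} = 5$ ($f{\left(j \right)} = 7 - 2 = 5$)
$U{\left(r \right)} = -15$ ($U{\left(r \right)} = -3 - 12 = -15$)
$h = \sqrt{65}$ ($h = \sqrt{-15 + 80} = \sqrt{65} \approx 8.0623$)
$d{\left(L \right)} = L^{2} + 6 L$ ($d{\left(L \right)} = \left(L^{2} + 5 L\right) + L = L^{2} + 6 L$)
$\frac{d{\left(h \right)}}{Q{\left(O \right)}} = \frac{\sqrt{65} \left(6 + \sqrt{65}\right)}{258}$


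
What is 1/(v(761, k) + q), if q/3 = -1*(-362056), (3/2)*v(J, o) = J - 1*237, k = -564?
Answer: 3/3259552 ≈ 9.2037e-7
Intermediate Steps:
v(J, o) = -158 + 2*J/3 (v(J, o) = 2*(J - 1*237)/3 = 2*(J - 237)/3 = 2*(-237 + J)/3 = -158 + 2*J/3)
q = 1086168 (q = 3*(-1*(-362056)) = 3*362056 = 1086168)
1/(v(761, k) + q) = 1/((-158 + (⅔)*761) + 1086168) = 1/((-158 + 1522/3) + 1086168) = 1/(1048/3 + 1086168) = 1/(3259552/3) = 3/3259552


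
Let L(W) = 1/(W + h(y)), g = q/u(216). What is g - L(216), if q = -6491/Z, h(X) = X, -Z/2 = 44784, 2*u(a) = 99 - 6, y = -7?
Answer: -2808293/870466608 ≈ -0.0032262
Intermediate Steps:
u(a) = 93/2 (u(a) = (99 - 6)/2 = (½)*93 = 93/2)
Z = -89568 (Z = -2*44784 = -89568)
q = 6491/89568 (q = -6491/(-89568) = -6491*(-1/89568) = 6491/89568 ≈ 0.072470)
g = 6491/4164912 (g = 6491/(89568*(93/2)) = (6491/89568)*(2/93) = 6491/4164912 ≈ 0.0015585)
L(W) = 1/(-7 + W) (L(W) = 1/(W - 7) = 1/(-7 + W))
g - L(216) = 6491/4164912 - 1/(-7 + 216) = 6491/4164912 - 1/209 = -2808293/870466608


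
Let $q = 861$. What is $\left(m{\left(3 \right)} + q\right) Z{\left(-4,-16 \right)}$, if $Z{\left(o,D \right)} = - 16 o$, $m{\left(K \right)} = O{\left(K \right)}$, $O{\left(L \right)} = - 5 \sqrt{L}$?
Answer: $55104 - 320 \sqrt{3} \approx 54550.0$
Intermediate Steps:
$m{\left(K \right)} = - 5 \sqrt{K}$
$\left(m{\left(3 \right)} + q\right) Z{\left(-4,-16 \right)} = \left(- 5 \sqrt{3} + 861\right) \left(\left(-16\right) \left(-4\right)\right) = \left(861 - 5 \sqrt{3}\right) 64 = 55104 - 320 \sqrt{3}$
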